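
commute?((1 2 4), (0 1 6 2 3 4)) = no:(1 2 4)*(0 1 6 2 3 4) = (0 1 3 4 6 2), (0 1 6 2 3 4)*(1 2 4) = (0 2 3 1 6 4)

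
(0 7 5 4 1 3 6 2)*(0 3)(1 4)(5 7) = (0 5 1)(2 3 6)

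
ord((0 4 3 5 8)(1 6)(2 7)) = 10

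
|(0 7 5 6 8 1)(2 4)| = 6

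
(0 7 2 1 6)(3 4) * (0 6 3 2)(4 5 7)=(0 4 2 1 3 5 7)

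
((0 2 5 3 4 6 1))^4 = (0 4 2 6 5 1 3)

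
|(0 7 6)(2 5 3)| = 3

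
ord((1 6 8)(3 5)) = 6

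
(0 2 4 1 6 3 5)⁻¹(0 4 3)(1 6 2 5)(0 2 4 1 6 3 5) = (0 6 3 4)(1 5 2)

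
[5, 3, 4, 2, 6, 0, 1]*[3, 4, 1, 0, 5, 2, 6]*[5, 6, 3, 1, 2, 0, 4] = [3, 5, 0, 6, 4, 1, 2]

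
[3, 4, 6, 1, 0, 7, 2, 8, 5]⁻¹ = [4, 3, 6, 0, 1, 8, 2, 5, 7]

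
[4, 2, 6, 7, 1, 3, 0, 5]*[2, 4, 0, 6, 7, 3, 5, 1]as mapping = [0→7, 1→0, 2→5, 3→1, 4→4, 5→6, 6→2, 7→3]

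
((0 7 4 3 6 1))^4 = (0 6 4)(1 3 7)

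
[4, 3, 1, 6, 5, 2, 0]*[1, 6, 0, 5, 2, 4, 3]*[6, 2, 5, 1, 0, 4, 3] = [5, 4, 3, 1, 0, 6, 2]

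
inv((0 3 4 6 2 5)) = (0 5 2 6 4 3)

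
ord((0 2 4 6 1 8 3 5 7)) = 9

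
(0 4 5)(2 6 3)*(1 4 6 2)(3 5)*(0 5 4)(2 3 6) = (0 2 3 1)(4 6)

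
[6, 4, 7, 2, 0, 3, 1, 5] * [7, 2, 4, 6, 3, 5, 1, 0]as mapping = [0→1, 1→3, 2→0, 3→4, 4→7, 5→6, 6→2, 7→5]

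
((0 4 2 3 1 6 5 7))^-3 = (0 6 2 7 1 4 5 3)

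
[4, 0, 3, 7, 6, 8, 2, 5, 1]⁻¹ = [1, 8, 6, 2, 0, 7, 4, 3, 5]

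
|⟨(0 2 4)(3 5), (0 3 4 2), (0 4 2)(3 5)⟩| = 120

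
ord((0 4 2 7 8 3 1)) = 7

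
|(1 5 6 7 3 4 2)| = 7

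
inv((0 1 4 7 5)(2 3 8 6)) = (0 5 7 4 1)(2 6 8 3)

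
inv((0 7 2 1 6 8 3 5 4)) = (0 4 5 3 8 6 1 2 7)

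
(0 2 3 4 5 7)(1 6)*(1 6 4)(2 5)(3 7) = (0 5 3 1 4 2 7)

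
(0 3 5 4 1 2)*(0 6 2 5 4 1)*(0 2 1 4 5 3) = (1 3 5 4 2 6)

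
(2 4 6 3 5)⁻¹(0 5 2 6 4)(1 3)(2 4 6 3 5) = (0 2 4 3 6)(1 5)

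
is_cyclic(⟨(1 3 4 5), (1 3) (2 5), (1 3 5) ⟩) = no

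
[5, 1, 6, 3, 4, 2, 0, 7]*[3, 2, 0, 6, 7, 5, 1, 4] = [5, 2, 1, 6, 7, 0, 3, 4]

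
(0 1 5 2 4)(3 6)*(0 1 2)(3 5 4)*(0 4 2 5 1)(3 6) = (0 5 4)(1 2 6)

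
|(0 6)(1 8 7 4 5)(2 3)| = 10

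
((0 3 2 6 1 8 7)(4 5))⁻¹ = (0 7 8 1 6 2 3)(4 5)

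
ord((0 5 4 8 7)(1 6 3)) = 15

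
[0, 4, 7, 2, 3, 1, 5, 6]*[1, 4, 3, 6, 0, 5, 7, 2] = [1, 0, 2, 3, 6, 4, 5, 7]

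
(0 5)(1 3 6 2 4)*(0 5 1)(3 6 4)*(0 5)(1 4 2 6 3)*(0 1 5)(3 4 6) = (0 6 3 2 5 1 4)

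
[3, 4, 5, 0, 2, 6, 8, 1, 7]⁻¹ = [3, 7, 4, 0, 1, 2, 5, 8, 6]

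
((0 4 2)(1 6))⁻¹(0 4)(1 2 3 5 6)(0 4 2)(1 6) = (0 3 5 1 6)(2 4)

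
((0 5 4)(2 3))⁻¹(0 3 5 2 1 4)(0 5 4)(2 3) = (0 5 2 4 3 1)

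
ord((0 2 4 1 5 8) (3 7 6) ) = 6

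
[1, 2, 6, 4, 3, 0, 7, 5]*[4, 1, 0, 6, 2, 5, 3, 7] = [1, 0, 3, 2, 6, 4, 7, 5]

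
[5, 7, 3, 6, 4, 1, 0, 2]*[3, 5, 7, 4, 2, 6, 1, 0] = [6, 0, 4, 1, 2, 5, 3, 7]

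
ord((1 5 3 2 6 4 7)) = 7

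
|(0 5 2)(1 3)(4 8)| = 6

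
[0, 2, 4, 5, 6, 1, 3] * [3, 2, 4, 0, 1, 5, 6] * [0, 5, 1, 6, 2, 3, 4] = [6, 2, 5, 3, 4, 1, 0]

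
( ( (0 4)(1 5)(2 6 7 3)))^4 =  ()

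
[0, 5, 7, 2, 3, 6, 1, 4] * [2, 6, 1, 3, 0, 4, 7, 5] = [2, 4, 5, 1, 3, 7, 6, 0]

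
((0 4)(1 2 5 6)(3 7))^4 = ()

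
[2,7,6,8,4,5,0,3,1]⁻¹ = [6,8,0,7,4,5,2,1,3]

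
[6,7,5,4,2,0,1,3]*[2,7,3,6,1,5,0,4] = [0,4,5,1,3,2,7,6]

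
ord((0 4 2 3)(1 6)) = 4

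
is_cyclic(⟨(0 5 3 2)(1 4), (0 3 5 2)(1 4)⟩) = no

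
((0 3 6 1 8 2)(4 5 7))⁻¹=(0 2 8 1 6 3)(4 7 5)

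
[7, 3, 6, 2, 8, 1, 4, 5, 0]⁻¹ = [8, 5, 3, 1, 6, 7, 2, 0, 4]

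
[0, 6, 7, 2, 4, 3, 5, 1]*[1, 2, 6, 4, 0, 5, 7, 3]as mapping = [0→1, 1→7, 2→3, 3→6, 4→0, 5→4, 6→5, 7→2]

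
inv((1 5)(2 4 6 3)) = (1 5)(2 3 6 4)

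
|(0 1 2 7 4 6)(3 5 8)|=6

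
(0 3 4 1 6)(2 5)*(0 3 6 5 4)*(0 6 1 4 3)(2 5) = (0 1 2 3 6)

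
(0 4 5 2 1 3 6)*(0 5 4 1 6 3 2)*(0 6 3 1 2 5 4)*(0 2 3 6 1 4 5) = (0 3 4 2 6 5 1)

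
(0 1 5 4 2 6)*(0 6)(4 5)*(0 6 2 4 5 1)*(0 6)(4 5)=(0 6 2)(1 4 5)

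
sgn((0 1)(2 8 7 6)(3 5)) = -1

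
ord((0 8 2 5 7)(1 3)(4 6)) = 10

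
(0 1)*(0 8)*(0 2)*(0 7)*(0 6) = (0 1 8 2 7 6)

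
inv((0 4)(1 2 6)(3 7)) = (0 4)(1 6 2)(3 7)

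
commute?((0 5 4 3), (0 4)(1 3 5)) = no:(0 5 4 3) * (0 4)(1 3 5) = (0 1 3 4 5), (0 4)(1 3 5) * (0 5 4 3) = (0 3 4 5 1)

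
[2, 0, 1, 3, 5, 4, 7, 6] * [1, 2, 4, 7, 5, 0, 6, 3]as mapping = [0→4, 1→1, 2→2, 3→7, 4→0, 5→5, 6→3, 7→6]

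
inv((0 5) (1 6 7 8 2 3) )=(0 5) (1 3 2 8 7 6) 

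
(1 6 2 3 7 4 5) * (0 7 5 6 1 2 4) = (0 7)(2 3 5)(4 6)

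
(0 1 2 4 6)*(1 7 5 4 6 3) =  (0 7 5 4 3 1 2 6)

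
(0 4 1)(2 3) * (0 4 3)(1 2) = (0 3 1 4 2)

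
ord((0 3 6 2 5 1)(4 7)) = 6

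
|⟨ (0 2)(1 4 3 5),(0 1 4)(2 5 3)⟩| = 360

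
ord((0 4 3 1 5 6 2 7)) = 8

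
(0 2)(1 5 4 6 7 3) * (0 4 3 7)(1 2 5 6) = (0 5 3 2 4 1 6)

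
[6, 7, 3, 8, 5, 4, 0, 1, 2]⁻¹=[6, 7, 8, 2, 5, 4, 0, 1, 3]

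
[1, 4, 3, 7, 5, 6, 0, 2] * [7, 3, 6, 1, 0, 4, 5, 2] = [3, 0, 1, 2, 4, 5, 7, 6]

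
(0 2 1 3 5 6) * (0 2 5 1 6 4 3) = (0 5 4 3 1)(2 6)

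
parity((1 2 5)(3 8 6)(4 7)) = odd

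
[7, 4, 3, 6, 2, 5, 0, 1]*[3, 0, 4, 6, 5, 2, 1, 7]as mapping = [0→7, 1→5, 2→6, 3→1, 4→4, 5→2, 6→3, 7→0]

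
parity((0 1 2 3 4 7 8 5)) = odd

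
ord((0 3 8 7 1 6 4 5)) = 8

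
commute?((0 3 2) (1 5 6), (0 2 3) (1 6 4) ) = no:(0 3 2) (1 5 6) * (0 2 3) (1 6 4) = (1 5 4), (0 2 3) (1 6 4) * (0 3 2) (1 5 6) = (4 5 6) 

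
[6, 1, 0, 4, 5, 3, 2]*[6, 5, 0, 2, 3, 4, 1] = [1, 5, 6, 3, 4, 2, 0]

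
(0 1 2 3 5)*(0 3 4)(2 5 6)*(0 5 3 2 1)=(1 3 6)(2 4 5)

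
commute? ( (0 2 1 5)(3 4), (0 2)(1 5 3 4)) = no: (0 2 1 5)(3 4) * (0 2)(1 5 3 4) = (1 3)(2 5), (0 2)(1 5 3 4) * (0 2 1 5)(3 4) = (0 1)(4 5)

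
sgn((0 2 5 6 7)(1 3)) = -1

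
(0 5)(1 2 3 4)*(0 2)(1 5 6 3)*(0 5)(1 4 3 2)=(0 6 2 4)(1 5)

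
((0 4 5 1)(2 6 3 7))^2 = (0 5)(1 4)(2 3)(6 7)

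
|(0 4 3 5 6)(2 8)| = 10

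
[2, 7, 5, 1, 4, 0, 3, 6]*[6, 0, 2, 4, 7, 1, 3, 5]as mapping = [0→2, 1→5, 2→1, 3→0, 4→7, 5→6, 6→4, 7→3]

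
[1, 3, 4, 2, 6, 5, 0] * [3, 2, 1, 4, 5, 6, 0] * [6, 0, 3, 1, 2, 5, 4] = [3, 2, 5, 0, 6, 4, 1]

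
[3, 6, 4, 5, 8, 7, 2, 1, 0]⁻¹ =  [8, 7, 6, 0, 2, 3, 1, 5, 4]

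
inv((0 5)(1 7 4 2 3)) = (0 5)(1 3 2 4 7)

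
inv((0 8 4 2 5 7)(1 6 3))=(0 7 5 2 4 8)(1 3 6)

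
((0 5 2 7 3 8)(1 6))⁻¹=(0 8 3 7 2 5)(1 6)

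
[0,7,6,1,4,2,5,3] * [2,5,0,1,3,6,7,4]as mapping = [0→2,1→4,2→7,3→5,4→3,5→0,6→6,7→1]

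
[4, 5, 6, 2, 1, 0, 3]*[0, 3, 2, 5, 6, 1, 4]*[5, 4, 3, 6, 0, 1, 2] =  [2, 4, 0, 3, 6, 5, 1] 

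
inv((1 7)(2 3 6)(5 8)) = (1 7)(2 6 3)(5 8)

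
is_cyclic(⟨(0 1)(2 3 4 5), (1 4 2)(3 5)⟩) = no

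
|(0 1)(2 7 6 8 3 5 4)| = 14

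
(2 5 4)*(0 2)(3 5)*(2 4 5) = (0 4)(2 3)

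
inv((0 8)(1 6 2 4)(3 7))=(0 8)(1 4 2 6)(3 7)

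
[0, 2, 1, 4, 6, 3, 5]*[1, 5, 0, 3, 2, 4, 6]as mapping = [0→1, 1→0, 2→5, 3→2, 4→6, 5→3, 6→4]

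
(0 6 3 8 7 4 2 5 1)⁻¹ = (0 1 5 2 4 7 8 3 6)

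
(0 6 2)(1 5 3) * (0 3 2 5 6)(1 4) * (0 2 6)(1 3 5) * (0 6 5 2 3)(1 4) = (0 3 1 6 4)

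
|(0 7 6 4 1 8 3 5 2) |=9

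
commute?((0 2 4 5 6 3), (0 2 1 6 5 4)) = no:(0 2 4 5 6 3)*(0 2 1 6 5 4) = (0 1 6 3 2), (0 2 1 6 5 4)*(0 2 4 5 6 3) = (0 4 2 1 3)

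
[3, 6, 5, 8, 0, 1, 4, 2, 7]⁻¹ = [4, 5, 7, 0, 6, 2, 1, 8, 3]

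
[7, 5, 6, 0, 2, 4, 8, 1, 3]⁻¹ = [3, 7, 4, 8, 5, 1, 2, 0, 6]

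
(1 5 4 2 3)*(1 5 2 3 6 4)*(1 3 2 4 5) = (1 4 2 6 5 3)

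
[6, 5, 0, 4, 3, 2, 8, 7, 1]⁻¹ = [2, 8, 5, 4, 3, 1, 0, 7, 6]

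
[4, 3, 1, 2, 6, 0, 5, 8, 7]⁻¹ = [5, 2, 3, 1, 0, 6, 4, 8, 7]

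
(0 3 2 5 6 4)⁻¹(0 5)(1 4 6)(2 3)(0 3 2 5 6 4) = (0 4 1)(2 5)(3 6)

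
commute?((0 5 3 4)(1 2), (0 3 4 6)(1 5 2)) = no:(0 5 3 4)(1 2)*(0 3 4 6)(1 5 2) = (0 2 5 4 3 6), (0 3 4 6)(1 5 2)*(0 5 3 4)(1 2) = (0 4 6 5 1 3)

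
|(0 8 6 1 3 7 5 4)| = 8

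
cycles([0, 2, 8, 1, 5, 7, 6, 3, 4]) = (1 2 8 4 5 7 3)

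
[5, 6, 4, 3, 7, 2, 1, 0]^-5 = [0, 6, 2, 3, 4, 5, 1, 7]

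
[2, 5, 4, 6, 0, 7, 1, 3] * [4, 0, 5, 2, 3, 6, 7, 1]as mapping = [0→5, 1→6, 2→3, 3→7, 4→4, 5→1, 6→0, 7→2]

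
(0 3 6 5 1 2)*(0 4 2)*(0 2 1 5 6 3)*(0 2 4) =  (0 2)(1 4)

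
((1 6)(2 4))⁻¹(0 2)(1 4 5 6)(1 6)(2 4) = (0 4)(1 6 2 5)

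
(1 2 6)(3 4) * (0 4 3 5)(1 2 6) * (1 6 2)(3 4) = (0 3 4 5)(1 2 6)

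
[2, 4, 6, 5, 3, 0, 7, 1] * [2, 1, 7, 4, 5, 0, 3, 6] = [7, 5, 3, 0, 4, 2, 6, 1]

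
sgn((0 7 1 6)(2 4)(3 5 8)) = 1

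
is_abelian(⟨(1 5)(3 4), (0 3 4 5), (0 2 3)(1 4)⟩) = no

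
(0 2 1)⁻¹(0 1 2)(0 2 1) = (0 1 2)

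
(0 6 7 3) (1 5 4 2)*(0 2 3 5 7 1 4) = (0 6 1 7 5) (2 4 3) 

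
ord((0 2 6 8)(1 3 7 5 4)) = 20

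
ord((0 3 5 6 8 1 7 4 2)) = 9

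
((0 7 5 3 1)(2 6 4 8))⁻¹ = (0 1 3 5 7)(2 8 4 6)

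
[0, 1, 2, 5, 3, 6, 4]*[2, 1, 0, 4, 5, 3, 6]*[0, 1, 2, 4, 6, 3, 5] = [2, 1, 0, 4, 6, 5, 3]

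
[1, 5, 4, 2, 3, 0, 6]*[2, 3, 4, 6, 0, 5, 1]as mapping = [0→3, 1→5, 2→0, 3→4, 4→6, 5→2, 6→1]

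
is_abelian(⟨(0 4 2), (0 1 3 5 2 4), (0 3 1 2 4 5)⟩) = no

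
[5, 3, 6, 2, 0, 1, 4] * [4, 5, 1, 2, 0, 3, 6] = [3, 2, 6, 1, 4, 5, 0]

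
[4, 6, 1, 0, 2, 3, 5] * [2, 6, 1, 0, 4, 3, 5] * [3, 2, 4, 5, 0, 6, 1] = [0, 6, 1, 4, 2, 3, 5]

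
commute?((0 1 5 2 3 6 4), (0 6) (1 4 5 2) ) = no:(0 1 5 2 3 6 4)*(0 6) (1 4 5 2) = (0 4 6 5 1 2 3), (0 6) (1 4 5 2)*(0 1 5 2 3 6 4) = (0 4 2 5 3 6 1) 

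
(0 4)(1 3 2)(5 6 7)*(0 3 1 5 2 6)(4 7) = (0 7 2 5)(3 6 4)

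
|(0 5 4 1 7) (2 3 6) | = 15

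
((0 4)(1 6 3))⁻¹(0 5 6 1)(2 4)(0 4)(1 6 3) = (0 2)(3 6 4 5)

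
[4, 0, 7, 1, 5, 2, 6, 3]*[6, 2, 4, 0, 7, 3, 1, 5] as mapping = [0→7, 1→6, 2→5, 3→2, 4→3, 5→4, 6→1, 7→0] 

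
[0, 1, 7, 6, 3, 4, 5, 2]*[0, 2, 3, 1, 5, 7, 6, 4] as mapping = [0→0, 1→2, 2→4, 3→6, 4→1, 5→5, 6→7, 7→3] 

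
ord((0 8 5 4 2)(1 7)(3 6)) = 10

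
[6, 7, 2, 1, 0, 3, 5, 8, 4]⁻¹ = [4, 3, 2, 5, 8, 6, 0, 1, 7]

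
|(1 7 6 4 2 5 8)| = 7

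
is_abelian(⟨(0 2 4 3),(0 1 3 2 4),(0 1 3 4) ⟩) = no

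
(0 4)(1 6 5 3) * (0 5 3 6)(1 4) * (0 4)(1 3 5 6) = (0 3)(1 4 6 5)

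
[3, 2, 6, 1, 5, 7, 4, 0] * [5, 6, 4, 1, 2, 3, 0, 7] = [1, 4, 0, 6, 3, 7, 2, 5]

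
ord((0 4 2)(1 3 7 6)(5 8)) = 12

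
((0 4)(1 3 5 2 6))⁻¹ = (0 4)(1 6 2 5 3)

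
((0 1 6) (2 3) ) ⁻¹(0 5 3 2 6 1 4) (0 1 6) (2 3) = (0 6 4 1 5 2 3) 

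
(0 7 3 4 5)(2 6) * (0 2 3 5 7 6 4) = (0 6 3)(2 4 7 5)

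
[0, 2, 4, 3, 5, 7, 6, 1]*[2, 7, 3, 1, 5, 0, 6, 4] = [2, 3, 5, 1, 0, 4, 6, 7]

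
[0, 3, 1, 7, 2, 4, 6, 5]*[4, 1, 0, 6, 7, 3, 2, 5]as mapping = [0→4, 1→6, 2→1, 3→5, 4→0, 5→7, 6→2, 7→3]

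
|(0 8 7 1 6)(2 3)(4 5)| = 10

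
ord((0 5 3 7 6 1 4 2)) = 8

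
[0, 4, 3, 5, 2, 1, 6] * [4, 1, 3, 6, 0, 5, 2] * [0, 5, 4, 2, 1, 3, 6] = [1, 0, 6, 3, 2, 5, 4]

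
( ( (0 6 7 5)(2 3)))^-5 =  (0 5 7 6)(2 3)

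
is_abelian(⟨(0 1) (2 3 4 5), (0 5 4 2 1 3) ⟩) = no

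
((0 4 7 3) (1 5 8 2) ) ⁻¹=(0 3 7 4) (1 2 8 5) 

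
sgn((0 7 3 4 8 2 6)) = 1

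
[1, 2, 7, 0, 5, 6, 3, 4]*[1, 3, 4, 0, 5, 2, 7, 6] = [3, 4, 6, 1, 2, 7, 0, 5]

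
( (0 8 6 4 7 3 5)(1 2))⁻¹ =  (0 5 3 7 4 6 8)(1 2)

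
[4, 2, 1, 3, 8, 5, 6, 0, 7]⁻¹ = [7, 2, 1, 3, 0, 5, 6, 8, 4]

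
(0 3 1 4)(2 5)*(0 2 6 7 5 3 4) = (0 4 2 3 1)(5 6 7)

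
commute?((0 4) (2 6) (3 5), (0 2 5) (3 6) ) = no:(0 4) (2 6) (3 5)*(0 2 5) (3 6) = (0 4 2 3) (5 6), (0 2 5) (3 6)*(0 4) (2 6) (3 5) = (0 6 5 4) (2 3) 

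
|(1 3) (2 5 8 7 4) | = 10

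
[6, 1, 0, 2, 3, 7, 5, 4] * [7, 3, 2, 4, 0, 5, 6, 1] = [6, 3, 7, 2, 4, 1, 5, 0]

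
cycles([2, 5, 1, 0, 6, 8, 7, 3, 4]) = (0 2 1 5 8 4 6 7 3)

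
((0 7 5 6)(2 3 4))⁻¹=(0 6 5 7)(2 4 3)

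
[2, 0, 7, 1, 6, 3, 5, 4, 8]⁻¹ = [1, 3, 0, 5, 7, 6, 4, 2, 8]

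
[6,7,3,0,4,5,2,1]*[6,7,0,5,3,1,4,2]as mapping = [0→4,1→2,2→5,3→6,4→3,5→1,6→0,7→7]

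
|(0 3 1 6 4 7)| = 6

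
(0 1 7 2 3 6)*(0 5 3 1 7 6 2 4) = (0 7 4)(1 6 5 3 2)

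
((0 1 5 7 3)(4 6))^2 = (0 5 3 1 7)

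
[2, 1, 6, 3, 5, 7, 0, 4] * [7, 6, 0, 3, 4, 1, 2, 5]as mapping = [0→0, 1→6, 2→2, 3→3, 4→1, 5→5, 6→7, 7→4]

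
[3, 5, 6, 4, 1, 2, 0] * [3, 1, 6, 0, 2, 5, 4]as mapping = [0→0, 1→5, 2→4, 3→2, 4→1, 5→6, 6→3]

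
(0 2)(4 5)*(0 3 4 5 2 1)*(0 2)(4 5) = (0 1 2 3 5 4)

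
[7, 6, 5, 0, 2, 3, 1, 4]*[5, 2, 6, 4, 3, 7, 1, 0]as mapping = [0→0, 1→1, 2→7, 3→5, 4→6, 5→4, 6→2, 7→3]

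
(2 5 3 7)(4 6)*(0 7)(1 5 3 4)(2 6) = (0 7 6 1 5 4 2 3)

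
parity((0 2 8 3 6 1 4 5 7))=even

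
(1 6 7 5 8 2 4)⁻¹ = (1 4 2 8 5 7 6)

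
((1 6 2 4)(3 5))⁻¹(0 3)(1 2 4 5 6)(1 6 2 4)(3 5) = (0 5)(1 3 2 6 4)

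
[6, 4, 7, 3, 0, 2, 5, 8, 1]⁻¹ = [4, 8, 5, 3, 1, 6, 0, 2, 7]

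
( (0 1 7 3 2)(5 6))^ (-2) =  (0 3 1 2 7)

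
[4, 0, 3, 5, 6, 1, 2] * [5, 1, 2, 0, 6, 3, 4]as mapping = [0→6, 1→5, 2→0, 3→3, 4→4, 5→1, 6→2]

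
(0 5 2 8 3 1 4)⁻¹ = (0 4 1 3 8 2 5)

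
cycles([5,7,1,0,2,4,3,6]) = (0 5 4 2 1 7 6 3)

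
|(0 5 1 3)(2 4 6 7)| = 4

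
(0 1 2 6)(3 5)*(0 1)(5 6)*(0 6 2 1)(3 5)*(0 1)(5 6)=(0 5 6 1)(2 3)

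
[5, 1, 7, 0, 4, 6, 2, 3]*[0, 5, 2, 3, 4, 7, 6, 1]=[7, 5, 1, 0, 4, 6, 2, 3]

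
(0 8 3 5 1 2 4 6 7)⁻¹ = (0 7 6 4 2 1 5 3 8)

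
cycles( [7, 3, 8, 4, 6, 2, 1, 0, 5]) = (0 7)(1 3 4 6)(2 8 5)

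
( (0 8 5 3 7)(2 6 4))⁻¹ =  (0 7 3 5 8)(2 4 6)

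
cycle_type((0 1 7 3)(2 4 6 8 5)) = 4.5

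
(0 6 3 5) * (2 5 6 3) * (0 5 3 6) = (0 6 2 3)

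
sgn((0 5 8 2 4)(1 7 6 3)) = -1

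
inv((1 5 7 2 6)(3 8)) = (1 6 2 7 5)(3 8)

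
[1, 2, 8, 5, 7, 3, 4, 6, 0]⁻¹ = [8, 0, 1, 5, 6, 3, 7, 4, 2]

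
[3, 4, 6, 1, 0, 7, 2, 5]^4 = [0, 1, 2, 3, 4, 5, 6, 7]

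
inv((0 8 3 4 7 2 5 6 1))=(0 1 6 5 2 7 4 3 8)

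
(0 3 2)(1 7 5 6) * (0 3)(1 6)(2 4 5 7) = (1 2 3 4 5)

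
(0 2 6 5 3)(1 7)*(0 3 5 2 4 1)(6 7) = (0 4 1 6 2 7)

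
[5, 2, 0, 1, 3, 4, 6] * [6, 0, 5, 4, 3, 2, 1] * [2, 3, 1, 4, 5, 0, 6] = [1, 0, 6, 2, 5, 4, 3]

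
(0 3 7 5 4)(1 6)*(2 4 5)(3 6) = (0 6 1 3 7 2 4)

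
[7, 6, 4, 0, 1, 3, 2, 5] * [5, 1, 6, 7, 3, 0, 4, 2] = [2, 4, 3, 5, 1, 7, 6, 0]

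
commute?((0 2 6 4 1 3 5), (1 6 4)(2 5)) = no:(0 2 6 4 1 3 5)*(1 6 4)(2 5) = (0 5)(1 3 2 4 6), (1 6 4)(2 5)*(0 2 6 4 1 3 5) = (0 2)(1 4 3 5 6)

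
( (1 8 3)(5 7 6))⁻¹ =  (1 3 8)(5 6 7)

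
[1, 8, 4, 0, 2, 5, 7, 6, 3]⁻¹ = [3, 0, 4, 8, 2, 5, 7, 6, 1]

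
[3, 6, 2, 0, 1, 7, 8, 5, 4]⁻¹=[3, 4, 2, 0, 8, 7, 1, 5, 6]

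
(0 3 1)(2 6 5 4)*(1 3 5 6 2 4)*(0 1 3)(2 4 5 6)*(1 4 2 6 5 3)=(0 5 1 4 3)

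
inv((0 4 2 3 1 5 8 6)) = (0 6 8 5 1 3 2 4)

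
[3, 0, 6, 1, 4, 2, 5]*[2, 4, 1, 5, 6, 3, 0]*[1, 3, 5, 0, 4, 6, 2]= [6, 5, 1, 4, 2, 3, 0]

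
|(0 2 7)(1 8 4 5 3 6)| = 6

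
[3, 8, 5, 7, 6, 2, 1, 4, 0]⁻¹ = [8, 6, 5, 0, 7, 2, 4, 3, 1]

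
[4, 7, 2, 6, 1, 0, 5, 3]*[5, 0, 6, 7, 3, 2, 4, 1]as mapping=[0→3, 1→1, 2→6, 3→4, 4→0, 5→5, 6→2, 7→7]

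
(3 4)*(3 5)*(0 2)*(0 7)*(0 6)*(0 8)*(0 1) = (0 2 7 6 8 1)(3 4 5)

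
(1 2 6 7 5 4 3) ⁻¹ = (1 3 4 5 7 6 2) 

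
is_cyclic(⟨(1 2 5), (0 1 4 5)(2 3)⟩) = no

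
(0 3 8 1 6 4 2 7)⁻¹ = (0 7 2 4 6 1 8 3)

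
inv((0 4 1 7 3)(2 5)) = (0 3 7 1 4)(2 5)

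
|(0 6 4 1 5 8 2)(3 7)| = 14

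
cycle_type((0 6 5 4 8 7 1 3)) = 8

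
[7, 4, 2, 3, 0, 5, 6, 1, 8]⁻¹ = [4, 7, 2, 3, 1, 5, 6, 0, 8]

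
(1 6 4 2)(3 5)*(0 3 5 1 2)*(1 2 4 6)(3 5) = (0 5 3 2 4)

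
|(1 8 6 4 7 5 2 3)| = 8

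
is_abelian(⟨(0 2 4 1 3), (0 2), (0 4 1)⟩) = no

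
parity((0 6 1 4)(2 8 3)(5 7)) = even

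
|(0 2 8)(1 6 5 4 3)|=15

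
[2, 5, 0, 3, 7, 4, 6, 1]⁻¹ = [2, 7, 0, 3, 5, 1, 6, 4]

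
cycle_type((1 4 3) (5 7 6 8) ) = 3.4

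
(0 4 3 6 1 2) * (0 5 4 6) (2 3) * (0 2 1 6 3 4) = (0 3 2 5) (1 4) 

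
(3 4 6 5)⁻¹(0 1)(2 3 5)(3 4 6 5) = (0 1)(2 4 3)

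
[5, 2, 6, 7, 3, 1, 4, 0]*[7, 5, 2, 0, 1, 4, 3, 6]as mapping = [0→4, 1→2, 2→3, 3→6, 4→0, 5→5, 6→1, 7→7]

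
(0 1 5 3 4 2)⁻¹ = (0 2 4 3 5 1)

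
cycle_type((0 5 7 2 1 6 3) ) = 7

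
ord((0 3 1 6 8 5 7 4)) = 8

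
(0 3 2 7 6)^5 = ()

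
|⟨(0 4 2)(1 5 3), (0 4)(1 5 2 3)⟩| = 360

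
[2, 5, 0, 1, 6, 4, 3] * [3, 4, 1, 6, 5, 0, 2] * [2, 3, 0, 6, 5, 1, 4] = [3, 2, 6, 5, 0, 1, 4]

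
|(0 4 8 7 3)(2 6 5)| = 15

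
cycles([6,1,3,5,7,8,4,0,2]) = (0 6 4 7) (2 3 5 8) 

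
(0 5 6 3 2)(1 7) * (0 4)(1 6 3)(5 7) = (0 7 6 1 5 3 2 4)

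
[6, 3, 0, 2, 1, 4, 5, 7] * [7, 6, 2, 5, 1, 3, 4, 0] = [4, 5, 7, 2, 6, 1, 3, 0]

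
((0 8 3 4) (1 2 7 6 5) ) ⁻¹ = (0 4 3 8) (1 5 6 7 2) 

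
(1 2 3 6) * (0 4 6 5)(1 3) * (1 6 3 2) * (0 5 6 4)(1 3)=(1 3 6 2 4)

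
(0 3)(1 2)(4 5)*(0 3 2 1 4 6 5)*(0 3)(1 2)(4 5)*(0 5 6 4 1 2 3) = (0 2 6 1 3 5 4)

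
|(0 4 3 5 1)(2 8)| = 10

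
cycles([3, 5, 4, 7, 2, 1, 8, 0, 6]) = (0 3 7) (1 5) (2 4) (6 8) 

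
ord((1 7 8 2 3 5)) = 6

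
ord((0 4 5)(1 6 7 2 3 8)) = 6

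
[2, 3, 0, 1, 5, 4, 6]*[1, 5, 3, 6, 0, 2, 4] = [3, 6, 1, 5, 2, 0, 4]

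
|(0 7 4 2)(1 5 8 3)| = 4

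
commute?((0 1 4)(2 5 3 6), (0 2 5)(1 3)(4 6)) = no:(0 1 4)(2 5 3 6)*(0 2 5)(1 3)(4 6) = (0 3 4 2)(1 6 5), (0 2 5)(1 3)(4 6)*(0 1 4)(2 5 3 6) = (0 5 1 6)(2 3 4)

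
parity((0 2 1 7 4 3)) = odd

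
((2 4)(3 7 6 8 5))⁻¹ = (2 4)(3 5 8 6 7)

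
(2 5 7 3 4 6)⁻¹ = (2 6 4 3 7 5)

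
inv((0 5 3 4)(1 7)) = (0 4 3 5)(1 7)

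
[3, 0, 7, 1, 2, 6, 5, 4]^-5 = [3, 0, 7, 1, 2, 6, 5, 4]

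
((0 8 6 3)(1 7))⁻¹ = (0 3 6 8)(1 7)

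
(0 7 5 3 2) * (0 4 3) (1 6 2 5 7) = (0 1 6 2 4 3 5) 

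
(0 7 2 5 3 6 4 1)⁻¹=(0 1 4 6 3 5 2 7)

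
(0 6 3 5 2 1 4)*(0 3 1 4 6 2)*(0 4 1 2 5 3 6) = (0 5 4 6 2 1)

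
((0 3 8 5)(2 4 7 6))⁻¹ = (0 5 8 3)(2 6 7 4)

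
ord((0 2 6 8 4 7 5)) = 7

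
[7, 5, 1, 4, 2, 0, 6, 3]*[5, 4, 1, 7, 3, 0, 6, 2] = [2, 0, 4, 3, 1, 5, 6, 7]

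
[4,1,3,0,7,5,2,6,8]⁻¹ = [3,1,6,2,0,5,7,4,8]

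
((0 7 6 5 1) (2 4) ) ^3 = (0 5 7 1 6) (2 4) 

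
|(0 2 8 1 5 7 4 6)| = 8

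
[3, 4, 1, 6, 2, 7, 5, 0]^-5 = [0, 4, 1, 3, 2, 5, 6, 7]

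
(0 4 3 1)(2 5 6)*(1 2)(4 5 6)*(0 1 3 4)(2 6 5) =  (0 2 5)(3 6)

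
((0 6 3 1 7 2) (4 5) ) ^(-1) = (0 2 7 1 3 6) (4 5) 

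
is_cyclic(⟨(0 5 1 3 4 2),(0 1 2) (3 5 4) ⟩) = no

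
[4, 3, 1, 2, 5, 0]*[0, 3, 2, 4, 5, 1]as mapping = [0→5, 1→4, 2→3, 3→2, 4→1, 5→0]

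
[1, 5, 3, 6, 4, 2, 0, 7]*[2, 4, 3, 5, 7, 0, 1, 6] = [4, 0, 5, 1, 7, 3, 2, 6]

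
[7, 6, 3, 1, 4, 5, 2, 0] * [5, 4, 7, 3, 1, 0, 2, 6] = [6, 2, 3, 4, 1, 0, 7, 5]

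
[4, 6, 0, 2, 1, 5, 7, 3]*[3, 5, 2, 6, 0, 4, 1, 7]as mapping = [0→0, 1→1, 2→3, 3→2, 4→5, 5→4, 6→7, 7→6]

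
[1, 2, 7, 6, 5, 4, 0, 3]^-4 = [2, 7, 3, 0, 4, 5, 1, 6]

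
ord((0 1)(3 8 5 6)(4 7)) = 4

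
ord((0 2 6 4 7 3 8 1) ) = 8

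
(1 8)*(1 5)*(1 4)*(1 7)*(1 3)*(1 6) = (1 8 5 4 7 3 6)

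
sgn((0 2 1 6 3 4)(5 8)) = 1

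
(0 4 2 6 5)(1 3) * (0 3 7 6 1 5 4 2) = (0 2 1 7 6 4)(3 5)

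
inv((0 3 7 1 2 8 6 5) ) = (0 5 6 8 2 1 7 3) 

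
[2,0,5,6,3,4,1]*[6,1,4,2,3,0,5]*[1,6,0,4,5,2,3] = [5,3,1,2,0,4,6]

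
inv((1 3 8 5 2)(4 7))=(1 2 5 8 3)(4 7)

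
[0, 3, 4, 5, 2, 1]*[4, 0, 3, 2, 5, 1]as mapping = [0→4, 1→2, 2→5, 3→1, 4→3, 5→0]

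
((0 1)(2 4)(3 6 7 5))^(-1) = (0 1)(2 4)(3 5 7 6)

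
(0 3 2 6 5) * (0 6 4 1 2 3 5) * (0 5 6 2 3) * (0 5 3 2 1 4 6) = (1 2 6 3 5)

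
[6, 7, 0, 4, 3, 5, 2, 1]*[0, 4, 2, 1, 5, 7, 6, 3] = [6, 3, 0, 5, 1, 7, 2, 4]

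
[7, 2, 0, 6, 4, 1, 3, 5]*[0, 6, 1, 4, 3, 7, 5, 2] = [2, 1, 0, 5, 3, 6, 4, 7]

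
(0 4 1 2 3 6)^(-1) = (0 6 3 2 1 4)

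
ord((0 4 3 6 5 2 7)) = 7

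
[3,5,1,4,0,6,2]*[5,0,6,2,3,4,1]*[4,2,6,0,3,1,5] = [6,3,4,0,1,2,5]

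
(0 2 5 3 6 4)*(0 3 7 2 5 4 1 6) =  (0 5 7 2 4 3)(1 6)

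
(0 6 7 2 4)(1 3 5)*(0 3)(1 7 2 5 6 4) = (0 4 3 6 2 1)(5 7)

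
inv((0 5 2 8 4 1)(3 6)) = (0 1 4 8 2 5)(3 6)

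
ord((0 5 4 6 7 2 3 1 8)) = 9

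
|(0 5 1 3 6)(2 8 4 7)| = 20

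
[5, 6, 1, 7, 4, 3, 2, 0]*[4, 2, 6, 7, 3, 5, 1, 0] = [5, 1, 2, 0, 3, 7, 6, 4]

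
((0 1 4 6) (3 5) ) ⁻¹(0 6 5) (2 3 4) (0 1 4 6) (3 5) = (0 3 1) (2 5 6) 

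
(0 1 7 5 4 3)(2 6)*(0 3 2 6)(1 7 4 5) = (0 7 1 4 2)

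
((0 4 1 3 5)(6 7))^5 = (6 7)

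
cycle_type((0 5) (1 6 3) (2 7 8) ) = 2.3^2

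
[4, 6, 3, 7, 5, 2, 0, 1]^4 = [3, 5, 6, 0, 7, 1, 2, 4]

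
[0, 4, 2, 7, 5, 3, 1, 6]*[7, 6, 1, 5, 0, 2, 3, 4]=[7, 0, 1, 4, 2, 5, 6, 3]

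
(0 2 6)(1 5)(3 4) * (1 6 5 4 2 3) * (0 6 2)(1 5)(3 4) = (0 4 5 2 1 3)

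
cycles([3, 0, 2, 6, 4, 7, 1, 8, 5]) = (0 3 6 1)(5 7 8)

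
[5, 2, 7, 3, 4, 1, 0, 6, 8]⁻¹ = [6, 5, 1, 3, 4, 0, 7, 2, 8]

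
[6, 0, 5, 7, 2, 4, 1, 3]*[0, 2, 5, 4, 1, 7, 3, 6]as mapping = [0→3, 1→0, 2→7, 3→6, 4→5, 5→1, 6→2, 7→4]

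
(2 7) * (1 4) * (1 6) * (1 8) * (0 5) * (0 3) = (0 5 3)(1 4 6 8)(2 7)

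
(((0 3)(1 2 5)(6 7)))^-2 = (1 2 5)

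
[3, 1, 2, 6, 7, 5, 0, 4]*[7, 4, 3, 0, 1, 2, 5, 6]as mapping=[0→0, 1→4, 2→3, 3→5, 4→6, 5→2, 6→7, 7→1]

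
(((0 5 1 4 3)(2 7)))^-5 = (2 7)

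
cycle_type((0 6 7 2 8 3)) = 6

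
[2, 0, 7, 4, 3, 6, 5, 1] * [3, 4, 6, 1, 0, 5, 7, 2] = [6, 3, 2, 0, 1, 7, 5, 4]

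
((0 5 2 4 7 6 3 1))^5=(0 6 2 1 7 5 3 4)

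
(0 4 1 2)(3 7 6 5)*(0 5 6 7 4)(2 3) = (1 3 4)(2 5)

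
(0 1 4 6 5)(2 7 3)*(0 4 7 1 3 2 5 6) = (0 3 5 4)(1 7 2)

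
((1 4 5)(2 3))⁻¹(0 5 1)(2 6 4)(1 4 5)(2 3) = (0 1 4)(3 6 5)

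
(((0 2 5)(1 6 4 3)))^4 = (0 2 5)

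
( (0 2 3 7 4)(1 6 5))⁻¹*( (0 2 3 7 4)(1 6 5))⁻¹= (0 7 2 4 3)(1 6 5)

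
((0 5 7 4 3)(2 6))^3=(0 4 5 3 7)(2 6)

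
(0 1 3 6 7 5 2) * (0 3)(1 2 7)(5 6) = (0 2 3 5 7 6 1)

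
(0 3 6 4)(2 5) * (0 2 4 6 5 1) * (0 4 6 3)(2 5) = (1 4 5 6 3 2)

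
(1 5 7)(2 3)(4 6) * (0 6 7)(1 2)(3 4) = (0 6 3 1 5)(2 4 7)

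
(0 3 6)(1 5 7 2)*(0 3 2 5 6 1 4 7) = (0 2 4 7 5)(1 6 3)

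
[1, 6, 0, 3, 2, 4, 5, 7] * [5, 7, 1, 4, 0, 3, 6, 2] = [7, 6, 5, 4, 1, 0, 3, 2]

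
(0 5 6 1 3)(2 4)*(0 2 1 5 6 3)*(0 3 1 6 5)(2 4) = (0 5 1 3 4 6)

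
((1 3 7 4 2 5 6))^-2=(1 5 4 3 6 2 7)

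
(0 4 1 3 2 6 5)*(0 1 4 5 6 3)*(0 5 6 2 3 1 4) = (0 6 2 1 5 4)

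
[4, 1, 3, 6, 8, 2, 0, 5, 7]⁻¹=[6, 1, 5, 2, 0, 7, 3, 8, 4]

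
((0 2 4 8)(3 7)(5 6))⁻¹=(0 8 4 2)(3 7)(5 6)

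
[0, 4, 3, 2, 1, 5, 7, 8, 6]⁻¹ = [0, 4, 3, 2, 1, 5, 8, 6, 7]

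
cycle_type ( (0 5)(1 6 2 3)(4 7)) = 2^2.4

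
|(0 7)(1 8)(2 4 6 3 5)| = 10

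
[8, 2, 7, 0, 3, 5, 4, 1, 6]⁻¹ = [3, 7, 1, 4, 6, 5, 8, 2, 0]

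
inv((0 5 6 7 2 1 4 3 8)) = (0 8 3 4 1 2 7 6 5)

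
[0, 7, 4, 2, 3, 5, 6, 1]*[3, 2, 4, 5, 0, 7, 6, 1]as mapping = [0→3, 1→1, 2→0, 3→4, 4→5, 5→7, 6→6, 7→2]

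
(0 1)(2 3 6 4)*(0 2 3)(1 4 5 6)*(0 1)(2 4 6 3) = (0 6 5 3)(1 4 2)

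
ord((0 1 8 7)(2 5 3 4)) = 4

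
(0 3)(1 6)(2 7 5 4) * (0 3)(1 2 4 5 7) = (1 6 2)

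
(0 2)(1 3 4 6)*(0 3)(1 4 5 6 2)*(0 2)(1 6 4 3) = (0 6 3 5 4)(1 2)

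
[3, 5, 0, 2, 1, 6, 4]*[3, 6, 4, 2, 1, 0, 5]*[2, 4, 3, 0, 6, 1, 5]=[3, 2, 0, 6, 5, 1, 4]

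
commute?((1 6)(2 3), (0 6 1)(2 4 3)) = no:(1 6)(2 3)*(0 6 1)(2 4 3) = (0 6)(3 4), (0 6 1)(2 4 3)*(1 6)(2 3) = (0 1)(2 4)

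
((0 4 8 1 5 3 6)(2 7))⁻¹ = (0 6 3 5 1 8 4)(2 7)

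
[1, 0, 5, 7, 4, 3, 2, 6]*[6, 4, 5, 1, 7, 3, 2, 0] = [4, 6, 3, 0, 7, 1, 5, 2]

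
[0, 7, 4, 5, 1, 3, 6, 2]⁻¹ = [0, 4, 7, 5, 2, 3, 6, 1]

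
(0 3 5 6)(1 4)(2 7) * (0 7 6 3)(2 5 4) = (1 2 6 7 5 3 4)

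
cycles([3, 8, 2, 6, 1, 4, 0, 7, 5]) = (0 3 6)(1 8 5 4)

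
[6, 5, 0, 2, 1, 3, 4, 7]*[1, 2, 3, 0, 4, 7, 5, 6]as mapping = [0→5, 1→7, 2→1, 3→3, 4→2, 5→0, 6→4, 7→6]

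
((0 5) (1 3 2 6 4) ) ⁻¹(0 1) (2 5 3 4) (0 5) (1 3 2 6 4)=(0 2 1 6) (3 5) 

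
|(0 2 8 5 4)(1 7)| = 10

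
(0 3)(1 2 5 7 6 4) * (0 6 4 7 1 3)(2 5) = (1 5)(3 6 7 4)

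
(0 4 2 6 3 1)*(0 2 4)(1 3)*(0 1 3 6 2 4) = (0 1 4)(3 6)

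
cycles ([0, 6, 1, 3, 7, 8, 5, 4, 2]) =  (1 6 5 8 2)(4 7)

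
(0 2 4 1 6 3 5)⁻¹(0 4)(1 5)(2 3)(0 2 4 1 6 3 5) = (0 6)(1 2)(4 5)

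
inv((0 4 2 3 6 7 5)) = (0 5 7 6 3 2 4)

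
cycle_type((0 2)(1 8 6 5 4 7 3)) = 2.7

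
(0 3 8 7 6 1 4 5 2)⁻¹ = (0 2 5 4 1 6 7 8 3)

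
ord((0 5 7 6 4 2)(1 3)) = 6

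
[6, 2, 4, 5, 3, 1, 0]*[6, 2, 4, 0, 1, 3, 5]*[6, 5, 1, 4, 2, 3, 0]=[3, 2, 5, 4, 6, 1, 0]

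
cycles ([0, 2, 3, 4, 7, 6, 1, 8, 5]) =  (1 2 3 4 7 8 5 6)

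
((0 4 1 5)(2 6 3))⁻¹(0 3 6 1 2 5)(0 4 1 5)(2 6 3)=(0 4 2 3 5 6)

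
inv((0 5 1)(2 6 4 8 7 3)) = (0 1 5)(2 3 7 8 4 6)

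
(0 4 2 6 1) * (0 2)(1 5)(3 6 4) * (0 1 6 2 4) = (0 3 2)(1 4)(5 6)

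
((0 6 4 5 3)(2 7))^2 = (0 4 3 6 5)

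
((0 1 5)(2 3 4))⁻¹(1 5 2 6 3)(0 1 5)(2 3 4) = (0 3 6 4 5)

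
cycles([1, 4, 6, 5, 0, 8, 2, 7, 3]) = (0 1 4)(2 6)(3 5 8)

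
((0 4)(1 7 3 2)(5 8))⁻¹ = (0 4)(1 2 3 7)(5 8)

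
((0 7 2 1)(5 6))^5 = (0 7 2 1)(5 6)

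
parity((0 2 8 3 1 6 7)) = even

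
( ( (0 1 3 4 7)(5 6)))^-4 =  (0 1 3 4 7)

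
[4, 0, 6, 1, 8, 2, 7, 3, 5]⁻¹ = [1, 3, 5, 7, 0, 8, 2, 6, 4]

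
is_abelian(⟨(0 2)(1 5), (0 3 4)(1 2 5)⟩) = no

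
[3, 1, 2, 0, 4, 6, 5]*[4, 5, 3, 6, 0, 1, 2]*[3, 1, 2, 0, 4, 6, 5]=[5, 6, 0, 4, 3, 2, 1]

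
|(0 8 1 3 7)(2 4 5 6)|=20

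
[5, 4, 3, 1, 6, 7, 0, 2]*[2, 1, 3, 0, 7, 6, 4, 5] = [6, 7, 0, 1, 4, 5, 2, 3]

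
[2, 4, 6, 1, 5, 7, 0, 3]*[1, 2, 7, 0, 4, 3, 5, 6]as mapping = [0→7, 1→4, 2→5, 3→2, 4→3, 5→6, 6→1, 7→0]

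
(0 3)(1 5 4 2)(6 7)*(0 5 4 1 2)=(0 3 5 1 4)(6 7)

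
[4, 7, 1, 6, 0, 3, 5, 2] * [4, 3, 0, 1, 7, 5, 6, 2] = [7, 2, 3, 6, 4, 1, 5, 0]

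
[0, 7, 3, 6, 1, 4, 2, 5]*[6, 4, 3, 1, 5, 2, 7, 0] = [6, 0, 1, 7, 4, 5, 3, 2]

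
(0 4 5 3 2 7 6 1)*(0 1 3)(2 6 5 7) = (0 4 7 5)(3 6)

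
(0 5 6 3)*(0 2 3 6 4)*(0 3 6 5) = (2 6 5 4 3)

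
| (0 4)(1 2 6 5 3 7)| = 6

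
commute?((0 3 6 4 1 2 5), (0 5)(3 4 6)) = no:(0 3 6 4 1 2 5) * (0 5)(3 4 6) = (0 4 1 2), (0 5)(3 4 6) * (0 3 6 4 1 2 5) = (1 2 5 3)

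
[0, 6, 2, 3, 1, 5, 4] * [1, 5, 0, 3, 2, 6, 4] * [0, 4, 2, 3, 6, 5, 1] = [4, 6, 0, 3, 5, 1, 2]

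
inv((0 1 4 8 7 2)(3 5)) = (0 2 7 8 4 1)(3 5)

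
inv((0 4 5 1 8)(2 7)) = (0 8 1 5 4)(2 7)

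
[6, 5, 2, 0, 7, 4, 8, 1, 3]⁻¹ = [3, 7, 2, 8, 5, 1, 0, 4, 6]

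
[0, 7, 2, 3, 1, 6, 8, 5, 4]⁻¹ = [0, 4, 2, 3, 8, 7, 5, 1, 6]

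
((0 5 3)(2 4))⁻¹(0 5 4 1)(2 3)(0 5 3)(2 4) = (0 4)(1 5 3 2)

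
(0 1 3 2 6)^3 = (0 2 1 6 3)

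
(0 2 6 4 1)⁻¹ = (0 1 4 6 2)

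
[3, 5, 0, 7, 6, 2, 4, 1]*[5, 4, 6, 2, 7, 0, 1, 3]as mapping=[0→2, 1→0, 2→5, 3→3, 4→1, 5→6, 6→7, 7→4]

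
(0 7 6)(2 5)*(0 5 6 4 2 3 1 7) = (1 7 4 2 6 5 3)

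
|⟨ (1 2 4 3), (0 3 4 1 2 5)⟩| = 720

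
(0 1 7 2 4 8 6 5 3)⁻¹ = (0 3 5 6 8 4 2 7 1)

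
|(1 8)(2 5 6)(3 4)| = 6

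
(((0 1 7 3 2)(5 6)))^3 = (0 3 1 2 7)(5 6)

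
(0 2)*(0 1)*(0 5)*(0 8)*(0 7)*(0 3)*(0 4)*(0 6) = (0 2 1 5 8 7 3 4 6)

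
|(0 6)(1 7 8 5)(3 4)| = 4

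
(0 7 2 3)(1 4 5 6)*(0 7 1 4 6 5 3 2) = (0 1 6 4 3 7)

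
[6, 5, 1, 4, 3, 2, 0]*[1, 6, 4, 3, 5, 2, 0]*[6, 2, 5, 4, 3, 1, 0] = [6, 5, 0, 1, 4, 3, 2]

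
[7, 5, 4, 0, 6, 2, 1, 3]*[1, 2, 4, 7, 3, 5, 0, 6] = [6, 5, 3, 1, 0, 4, 2, 7]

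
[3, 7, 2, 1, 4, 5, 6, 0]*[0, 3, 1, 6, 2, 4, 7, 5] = [6, 5, 1, 3, 2, 4, 7, 0]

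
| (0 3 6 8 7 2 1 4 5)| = 9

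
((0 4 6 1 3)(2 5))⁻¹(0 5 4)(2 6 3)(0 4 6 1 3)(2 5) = (0 5 1)(2 6 4)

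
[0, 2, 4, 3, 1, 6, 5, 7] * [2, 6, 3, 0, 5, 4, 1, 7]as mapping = [0→2, 1→3, 2→5, 3→0, 4→6, 5→1, 6→4, 7→7]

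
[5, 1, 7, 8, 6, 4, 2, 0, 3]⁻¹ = [7, 1, 6, 8, 5, 0, 4, 2, 3]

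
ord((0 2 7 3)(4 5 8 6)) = 4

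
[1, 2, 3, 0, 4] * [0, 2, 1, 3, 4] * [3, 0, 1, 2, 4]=[1, 0, 2, 3, 4]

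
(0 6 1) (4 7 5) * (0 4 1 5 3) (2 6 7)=(0 7 3) (1 4 2 6 5) 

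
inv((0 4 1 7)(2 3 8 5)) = (0 7 1 4)(2 5 8 3)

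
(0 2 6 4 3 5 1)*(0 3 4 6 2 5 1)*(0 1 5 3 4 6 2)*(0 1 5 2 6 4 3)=(1 3 2)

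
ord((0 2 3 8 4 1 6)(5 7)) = 14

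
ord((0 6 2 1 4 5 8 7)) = 8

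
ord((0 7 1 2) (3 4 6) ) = 12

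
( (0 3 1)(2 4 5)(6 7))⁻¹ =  (0 1 3)(2 5 4)(6 7)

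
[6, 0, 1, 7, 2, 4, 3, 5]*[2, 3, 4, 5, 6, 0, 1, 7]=[1, 2, 3, 7, 4, 6, 5, 0]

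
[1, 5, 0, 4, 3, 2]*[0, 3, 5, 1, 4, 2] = [3, 2, 0, 4, 1, 5]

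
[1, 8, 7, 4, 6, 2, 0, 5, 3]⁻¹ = [6, 0, 5, 8, 3, 7, 4, 2, 1]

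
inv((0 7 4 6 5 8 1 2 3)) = (0 3 2 1 8 5 6 4 7)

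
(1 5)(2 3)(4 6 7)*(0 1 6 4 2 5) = (0 1)(2 3 5 6 7)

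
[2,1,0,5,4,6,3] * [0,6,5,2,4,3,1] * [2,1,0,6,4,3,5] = [3,5,2,6,4,1,0]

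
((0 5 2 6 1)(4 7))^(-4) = (0 5 2 6 1)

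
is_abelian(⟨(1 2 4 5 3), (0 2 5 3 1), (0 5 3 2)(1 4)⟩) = no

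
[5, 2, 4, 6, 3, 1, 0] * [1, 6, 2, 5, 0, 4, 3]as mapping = [0→4, 1→2, 2→0, 3→3, 4→5, 5→6, 6→1]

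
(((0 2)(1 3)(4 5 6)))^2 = (4 6 5)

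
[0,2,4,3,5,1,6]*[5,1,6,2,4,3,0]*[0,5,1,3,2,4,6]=[4,6,2,1,3,5,0]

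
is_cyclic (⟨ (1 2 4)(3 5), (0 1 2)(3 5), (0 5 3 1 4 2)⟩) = no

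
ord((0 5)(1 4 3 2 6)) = 10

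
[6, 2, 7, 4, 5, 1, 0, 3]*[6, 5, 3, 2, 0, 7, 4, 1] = [4, 3, 1, 0, 7, 5, 6, 2]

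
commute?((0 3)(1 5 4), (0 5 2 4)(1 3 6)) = no:(0 3)(1 5 4) * (0 5 2 4)(1 3 6) = (0 6 1 2 4 3 5), (0 5 2 4)(1 3 6) * (0 3)(1 5 4) = (0 4 3 6 5 2 1)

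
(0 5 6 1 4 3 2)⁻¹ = (0 2 3 4 1 6 5)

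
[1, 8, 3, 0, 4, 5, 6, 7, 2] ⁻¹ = [3, 0, 8, 2, 4, 5, 6, 7, 1] 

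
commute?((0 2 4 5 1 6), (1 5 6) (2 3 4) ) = no:(0 2 4 5 1 6)*(1 5 6) (2 3 4) = (0 3 4 6), (1 5 6) (2 3 4)*(0 2 4 5 1 6) = (0 2 3 5) 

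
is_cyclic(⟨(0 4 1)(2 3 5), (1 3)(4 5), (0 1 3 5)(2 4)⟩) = no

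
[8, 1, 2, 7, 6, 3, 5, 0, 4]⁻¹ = [7, 1, 2, 5, 8, 6, 4, 3, 0]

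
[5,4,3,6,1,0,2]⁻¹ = [5,4,6,2,1,0,3]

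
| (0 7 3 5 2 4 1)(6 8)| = 14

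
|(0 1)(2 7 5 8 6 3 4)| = 14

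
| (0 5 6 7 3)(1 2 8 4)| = 20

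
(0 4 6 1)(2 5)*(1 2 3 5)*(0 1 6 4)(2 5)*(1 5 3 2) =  (1 5 2 6 3)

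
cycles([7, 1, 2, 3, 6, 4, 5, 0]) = (0 7)(4 6 5)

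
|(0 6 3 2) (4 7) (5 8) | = 4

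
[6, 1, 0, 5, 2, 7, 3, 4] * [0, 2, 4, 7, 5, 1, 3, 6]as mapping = [0→3, 1→2, 2→0, 3→1, 4→4, 5→6, 6→7, 7→5]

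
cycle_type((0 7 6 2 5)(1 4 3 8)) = 4.5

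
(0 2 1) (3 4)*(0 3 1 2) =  (1 3 4) 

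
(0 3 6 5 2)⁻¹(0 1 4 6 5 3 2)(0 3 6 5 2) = (0 3 1 4 5 2 6)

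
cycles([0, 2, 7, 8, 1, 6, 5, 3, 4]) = (1 2 7 3 8 4)(5 6)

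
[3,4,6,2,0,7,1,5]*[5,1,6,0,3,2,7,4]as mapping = [0→0,1→3,2→7,3→6,4→5,5→4,6→1,7→2]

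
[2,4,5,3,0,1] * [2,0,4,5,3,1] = [4,3,1,5,2,0]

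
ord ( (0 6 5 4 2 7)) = 6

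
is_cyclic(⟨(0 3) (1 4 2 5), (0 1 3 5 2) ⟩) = no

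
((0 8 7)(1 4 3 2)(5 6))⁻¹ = (0 7 8)(1 2 3 4)(5 6)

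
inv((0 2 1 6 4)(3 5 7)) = (0 4 6 1 2)(3 7 5)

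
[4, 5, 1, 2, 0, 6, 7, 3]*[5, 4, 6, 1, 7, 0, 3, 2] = [7, 0, 4, 6, 5, 3, 2, 1]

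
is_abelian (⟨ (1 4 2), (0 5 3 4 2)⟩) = no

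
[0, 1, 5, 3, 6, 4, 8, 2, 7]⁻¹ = [0, 1, 7, 3, 5, 2, 4, 8, 6]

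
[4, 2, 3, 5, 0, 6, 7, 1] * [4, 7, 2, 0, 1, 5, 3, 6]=[1, 2, 0, 5, 4, 3, 6, 7]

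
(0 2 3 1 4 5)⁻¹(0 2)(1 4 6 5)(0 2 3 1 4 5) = (0 4 5 6)(2 3)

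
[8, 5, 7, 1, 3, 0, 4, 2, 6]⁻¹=[5, 3, 7, 4, 6, 1, 8, 2, 0]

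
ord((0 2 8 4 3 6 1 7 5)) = 9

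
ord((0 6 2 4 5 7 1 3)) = 8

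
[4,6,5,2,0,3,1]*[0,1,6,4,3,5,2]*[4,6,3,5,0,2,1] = [5,3,2,1,4,0,6]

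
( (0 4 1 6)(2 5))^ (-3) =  (0 4 1 6)(2 5)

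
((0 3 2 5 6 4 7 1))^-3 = (0 4 2 1 6 3 7 5)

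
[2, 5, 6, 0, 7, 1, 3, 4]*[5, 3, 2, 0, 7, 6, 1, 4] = [2, 6, 1, 5, 4, 3, 0, 7]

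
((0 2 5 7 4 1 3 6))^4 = (0 4)(1 2)(3 5)(6 7)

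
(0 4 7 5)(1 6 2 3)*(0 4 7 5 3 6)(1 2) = (0 7 3 2 6 1)(4 5)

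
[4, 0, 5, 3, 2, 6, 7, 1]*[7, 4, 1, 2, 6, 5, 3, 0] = [6, 7, 5, 2, 1, 3, 0, 4]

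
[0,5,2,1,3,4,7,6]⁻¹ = [0,3,2,4,5,1,7,6]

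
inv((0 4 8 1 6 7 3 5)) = (0 5 3 7 6 1 8 4)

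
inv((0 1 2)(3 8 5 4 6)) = (0 2 1)(3 6 4 5 8)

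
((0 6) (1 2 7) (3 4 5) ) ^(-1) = (0 6) (1 7 2) (3 5 4) 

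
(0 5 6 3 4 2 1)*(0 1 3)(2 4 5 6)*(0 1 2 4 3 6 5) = (0 5 4 3)(1 2 6)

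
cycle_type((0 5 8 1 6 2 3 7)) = 8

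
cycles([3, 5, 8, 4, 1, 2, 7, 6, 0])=(0 3 4 1 5 2 8)(6 7)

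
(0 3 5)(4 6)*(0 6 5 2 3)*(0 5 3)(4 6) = (0 5 4 3 2)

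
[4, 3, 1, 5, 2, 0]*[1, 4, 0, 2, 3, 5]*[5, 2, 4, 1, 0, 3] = [1, 4, 0, 3, 5, 2]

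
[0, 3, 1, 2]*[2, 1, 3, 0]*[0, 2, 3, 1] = [3, 0, 2, 1]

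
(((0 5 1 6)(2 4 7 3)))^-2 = (0 1)(2 7)(3 4)(5 6)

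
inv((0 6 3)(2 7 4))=(0 3 6)(2 4 7)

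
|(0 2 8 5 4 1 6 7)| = 8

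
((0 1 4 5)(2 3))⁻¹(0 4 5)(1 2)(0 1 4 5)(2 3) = (0 1 5)(3 4)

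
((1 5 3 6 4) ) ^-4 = (1 5 3 6 4) 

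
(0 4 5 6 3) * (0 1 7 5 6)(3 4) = (0 3 1 7 5)(4 6)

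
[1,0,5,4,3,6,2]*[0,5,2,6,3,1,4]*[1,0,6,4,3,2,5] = [2,1,0,4,5,3,6]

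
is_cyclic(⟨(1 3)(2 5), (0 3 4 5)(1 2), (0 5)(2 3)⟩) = no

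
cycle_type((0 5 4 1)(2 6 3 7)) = 4^2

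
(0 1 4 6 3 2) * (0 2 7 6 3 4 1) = (3 7 6 4)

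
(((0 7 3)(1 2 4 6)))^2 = (0 3 7)(1 4)(2 6)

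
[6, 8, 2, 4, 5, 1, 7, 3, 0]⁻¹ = [8, 5, 2, 7, 3, 4, 0, 6, 1]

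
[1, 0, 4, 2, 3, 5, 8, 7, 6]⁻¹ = [1, 0, 3, 4, 2, 5, 8, 7, 6]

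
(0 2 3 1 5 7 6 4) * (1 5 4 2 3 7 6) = (0 3 5 6 2 7 1 4)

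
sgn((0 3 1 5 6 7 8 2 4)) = 1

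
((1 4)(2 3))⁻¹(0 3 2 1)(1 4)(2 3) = (0 2 3 4)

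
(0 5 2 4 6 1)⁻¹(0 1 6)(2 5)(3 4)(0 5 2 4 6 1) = (0 1 5)(2 4)(3 6)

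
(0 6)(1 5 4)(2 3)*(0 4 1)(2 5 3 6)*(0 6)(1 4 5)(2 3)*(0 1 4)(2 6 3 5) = (0 5)(1 6 2)(3 4)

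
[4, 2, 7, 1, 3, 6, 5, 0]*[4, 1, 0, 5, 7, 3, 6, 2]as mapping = [0→7, 1→0, 2→2, 3→1, 4→5, 5→6, 6→3, 7→4]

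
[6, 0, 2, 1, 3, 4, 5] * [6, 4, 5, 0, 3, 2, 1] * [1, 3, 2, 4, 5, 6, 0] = [3, 0, 6, 5, 1, 4, 2]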